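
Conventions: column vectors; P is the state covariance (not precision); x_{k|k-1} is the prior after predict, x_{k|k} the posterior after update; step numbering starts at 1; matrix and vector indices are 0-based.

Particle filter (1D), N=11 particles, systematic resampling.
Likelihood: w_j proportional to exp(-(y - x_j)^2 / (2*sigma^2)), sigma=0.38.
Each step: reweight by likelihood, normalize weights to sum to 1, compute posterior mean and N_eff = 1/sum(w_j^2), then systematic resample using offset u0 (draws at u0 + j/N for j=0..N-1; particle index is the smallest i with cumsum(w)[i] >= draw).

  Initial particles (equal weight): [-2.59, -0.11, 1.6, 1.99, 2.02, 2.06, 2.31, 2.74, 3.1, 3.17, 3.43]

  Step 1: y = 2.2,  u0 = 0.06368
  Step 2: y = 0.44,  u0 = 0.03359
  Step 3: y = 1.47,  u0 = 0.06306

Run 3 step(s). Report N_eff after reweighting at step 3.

N_eff = 10.6644

step 1: w=[0.0000, 0.0000, 0.0653, 0.1950, 0.2031, 0.2123, 0.2179, 0.0828, 0.0138, 0.0087, 0.0012]  mean=2.1446  Neff=5.4592  idx=[2, 3, 3, 4, 4, 5, 5, 6, 6, 6, 7]
step 2: w=[0.8974, 0.0231, 0.0231, 0.0167, 0.0167, 0.0107, 0.0107, 0.0005, 0.0005, 0.0005, 0.0000]  mean=1.6430  Neff=1.2388  idx=[0, 0, 0, 0, 0, 0, 0, 0, 0, 0, 2]
step 3: w=[0.0960, 0.0960, 0.0960, 0.0960, 0.0960, 0.0960, 0.0960, 0.0960, 0.0960, 0.0960, 0.0399]  mean=1.6156  Neff=10.6644  idx=[0, 1, 2, 3, 4, 5, 6, 7, 8, 9, 10]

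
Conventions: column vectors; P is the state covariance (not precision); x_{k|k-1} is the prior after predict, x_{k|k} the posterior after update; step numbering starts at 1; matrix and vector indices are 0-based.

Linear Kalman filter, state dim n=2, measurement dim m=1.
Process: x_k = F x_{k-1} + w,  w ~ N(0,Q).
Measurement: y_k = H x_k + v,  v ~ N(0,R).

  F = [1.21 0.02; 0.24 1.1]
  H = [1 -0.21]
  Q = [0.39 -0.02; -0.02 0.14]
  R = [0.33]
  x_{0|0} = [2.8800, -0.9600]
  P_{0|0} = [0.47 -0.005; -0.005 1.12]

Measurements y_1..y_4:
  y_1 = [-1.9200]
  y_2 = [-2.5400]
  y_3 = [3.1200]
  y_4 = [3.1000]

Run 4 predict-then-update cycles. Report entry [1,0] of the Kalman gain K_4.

K[1,0] = 0.1593

step 1: x^-=[3.4656, -0.3648]  P^-=[1.0783 0.1344; 0.1344 1.5196]  S=[1.4189]  K=[0.7401; -0.1302]  nu=[-5.4622]  x^+=[-0.5769, 0.3461]  P^+=[0.3012 0.2711; 0.2711 1.4956]
step 2: x^-=[-0.6912, 0.2423]  P^-=[0.8447 0.4625; 0.4625 2.1102]  S=[1.0735]  K=[0.6964; 0.0181]  nu=[-1.7980]  x^+=[-1.9432, 0.2098]  P^+=[0.3241 0.4490; 0.4490 2.1098]
step 3: x^-=[-2.3471, -0.2356]  P^-=[0.8871 0.7203; 0.7203 2.9486]  S=[1.0446]  K=[0.7044; 0.0968]  nu=[5.4176]  x^+=[1.4692, 0.2889]  P^+=[0.3688 0.6491; 0.6491 2.9388]
step 4: x^-=[1.7835, 0.6704]  P^-=[0.9625 1.0188; 1.0188 4.0600]  S=[1.0436]  K=[0.7172; 0.1593]  nu=[1.4573]  x^+=[2.8287, 0.9025]  P^+=[0.4256 0.8996; 0.8996 4.0335]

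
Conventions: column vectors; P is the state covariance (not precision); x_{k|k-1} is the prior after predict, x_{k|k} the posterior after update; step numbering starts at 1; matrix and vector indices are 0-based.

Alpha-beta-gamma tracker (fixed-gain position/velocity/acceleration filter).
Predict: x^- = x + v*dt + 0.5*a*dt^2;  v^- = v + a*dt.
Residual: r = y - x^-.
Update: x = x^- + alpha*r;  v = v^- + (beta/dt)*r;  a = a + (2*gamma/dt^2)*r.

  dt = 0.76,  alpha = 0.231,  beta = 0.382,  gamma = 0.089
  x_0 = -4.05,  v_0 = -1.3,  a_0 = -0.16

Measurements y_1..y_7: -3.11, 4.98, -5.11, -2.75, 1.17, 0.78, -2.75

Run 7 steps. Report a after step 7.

step 1: x_pred=-5.0842  r=1.9742  x^+=-4.6282  v^+=-0.4293  a^+=0.4484
step 2: x_pred=-4.8249  r=9.8049  x^+=-2.5600  v^+=4.8398  a^+=3.4700
step 3: x_pred=2.1203  r=-7.2303  x^+=0.4501  v^+=3.8427  a^+=1.2418
step 4: x_pred=3.7293  r=-6.4793  x^+=2.2326  v^+=1.5298  a^+=-0.7549
step 5: x_pred=3.1772  r=-2.0072  x^+=2.7135  v^+=-0.0528  a^+=-1.3735
step 6: x_pred=2.2768  r=-1.4968  x^+=1.9310  v^+=-1.8490  a^+=-1.8347
step 7: x_pred=-0.0041  r=-2.7459  x^+=-0.6384  v^+=-4.6236  a^+=-2.6810

a_post = -2.6810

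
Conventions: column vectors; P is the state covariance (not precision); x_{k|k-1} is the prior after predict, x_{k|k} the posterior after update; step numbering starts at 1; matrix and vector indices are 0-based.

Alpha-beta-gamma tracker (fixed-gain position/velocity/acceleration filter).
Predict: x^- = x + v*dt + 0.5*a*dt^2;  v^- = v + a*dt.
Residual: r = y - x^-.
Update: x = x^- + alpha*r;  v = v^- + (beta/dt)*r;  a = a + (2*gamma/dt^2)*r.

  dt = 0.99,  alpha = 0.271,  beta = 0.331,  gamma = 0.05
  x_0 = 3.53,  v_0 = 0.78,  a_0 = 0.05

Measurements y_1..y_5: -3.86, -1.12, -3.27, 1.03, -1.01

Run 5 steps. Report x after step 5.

x_post = -5.2953

step 1: x_pred=4.3267  r=-8.1867  x^+=2.1081  v^+=-1.9077  a^+=-0.7853
step 2: x_pred=-0.1653  r=-0.9547  x^+=-0.4240  v^+=-3.0043  a^+=-0.8827
step 3: x_pred=-3.8309  r=0.5609  x^+=-3.6789  v^+=-3.6907  a^+=-0.8255
step 4: x_pred=-7.7371  r=8.7671  x^+=-5.3612  v^+=-1.5766  a^+=0.0690
step 5: x_pred=-6.8883  r=5.8783  x^+=-5.2953  v^+=0.4571  a^+=0.6688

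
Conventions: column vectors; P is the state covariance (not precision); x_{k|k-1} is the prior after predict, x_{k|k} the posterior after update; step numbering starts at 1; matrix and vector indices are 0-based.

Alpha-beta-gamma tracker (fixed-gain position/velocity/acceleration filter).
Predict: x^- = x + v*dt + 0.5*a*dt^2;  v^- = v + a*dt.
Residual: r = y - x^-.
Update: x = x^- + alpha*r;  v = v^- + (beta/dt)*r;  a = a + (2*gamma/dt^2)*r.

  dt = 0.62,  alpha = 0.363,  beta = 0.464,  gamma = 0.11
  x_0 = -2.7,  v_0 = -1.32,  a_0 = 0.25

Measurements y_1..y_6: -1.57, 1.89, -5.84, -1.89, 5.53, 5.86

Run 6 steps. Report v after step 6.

step 1: x_pred=-3.4704  r=1.9004  x^+=-2.7805  v^+=0.2572  a^+=1.3376
step 2: x_pred=-2.3640  r=4.2540  x^+=-0.8198  v^+=4.2701  a^+=3.7722
step 3: x_pred=2.5527  r=-8.3927  x^+=-0.4938  v^+=0.3279  a^+=-1.0311
step 4: x_pred=-0.4887  r=-1.4013  x^+=-0.9974  v^+=-1.3601  a^+=-1.8331
step 5: x_pred=-2.1929  r=7.7229  x^+=0.6105  v^+=3.2832  a^+=2.5869
step 6: x_pred=3.1433  r=2.7167  x^+=4.1294  v^+=6.9202  a^+=4.1418

v_post = 6.9202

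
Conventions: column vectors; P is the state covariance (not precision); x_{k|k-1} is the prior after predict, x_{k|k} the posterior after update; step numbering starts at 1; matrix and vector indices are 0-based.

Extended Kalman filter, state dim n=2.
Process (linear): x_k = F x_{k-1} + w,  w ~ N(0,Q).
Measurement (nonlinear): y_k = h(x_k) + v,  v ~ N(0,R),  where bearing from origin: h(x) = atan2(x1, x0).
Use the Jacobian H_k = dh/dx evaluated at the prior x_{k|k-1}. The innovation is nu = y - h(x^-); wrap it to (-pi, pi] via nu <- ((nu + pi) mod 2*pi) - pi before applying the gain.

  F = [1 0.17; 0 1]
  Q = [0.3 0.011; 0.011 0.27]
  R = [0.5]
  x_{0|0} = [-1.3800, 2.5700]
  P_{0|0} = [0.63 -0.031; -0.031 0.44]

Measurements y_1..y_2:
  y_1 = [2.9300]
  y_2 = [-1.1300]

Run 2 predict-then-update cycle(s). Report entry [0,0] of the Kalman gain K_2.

K[0,0] = -0.5938

step 1: x^-=[-0.9431, 2.5700]  P^-=[0.9322 0.0548; 0.0548 0.7100]  H_jac=[-0.3429 -0.1258]  S=[0.6256]  K=[-0.5220; -0.1729]  nu=[1.0075]  x^+=[-1.4690, 2.3958]  P^+=[0.7617 -0.0016; -0.0016 0.6913]
step 2: x^-=[-1.0617, 2.3958]  P^-=[1.0811 0.1269; 0.1269 0.9613]  H_jac=[-0.3489 -0.1546]  S=[0.6683]  K=[-0.5938; -0.2886]  nu=[-3.1179]  x^+=[0.7896, 3.2958]  P^+=[0.8455 0.0123; 0.0123 0.9056]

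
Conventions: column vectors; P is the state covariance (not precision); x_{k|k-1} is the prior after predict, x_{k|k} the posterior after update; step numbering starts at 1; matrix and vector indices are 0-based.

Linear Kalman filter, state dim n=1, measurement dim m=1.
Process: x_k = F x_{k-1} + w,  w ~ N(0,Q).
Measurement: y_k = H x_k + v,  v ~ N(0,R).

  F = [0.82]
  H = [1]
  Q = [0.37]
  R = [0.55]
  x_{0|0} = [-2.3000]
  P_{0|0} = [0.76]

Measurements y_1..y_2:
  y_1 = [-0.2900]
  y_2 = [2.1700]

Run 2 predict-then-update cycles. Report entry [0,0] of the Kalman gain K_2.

step 1: x^-=[-1.8860]  P^-=[0.8810]  S=[1.4310]  K=[0.6157]  nu=[1.5960]  x^+=[-0.9034]  P^+=[0.3386]
step 2: x^-=[-0.7408]  P^-=[0.5977]  S=[1.1477]  K=[0.5208]  nu=[2.9108]  x^+=[0.7751]  P^+=[0.2864]

K[0,0] = 0.5208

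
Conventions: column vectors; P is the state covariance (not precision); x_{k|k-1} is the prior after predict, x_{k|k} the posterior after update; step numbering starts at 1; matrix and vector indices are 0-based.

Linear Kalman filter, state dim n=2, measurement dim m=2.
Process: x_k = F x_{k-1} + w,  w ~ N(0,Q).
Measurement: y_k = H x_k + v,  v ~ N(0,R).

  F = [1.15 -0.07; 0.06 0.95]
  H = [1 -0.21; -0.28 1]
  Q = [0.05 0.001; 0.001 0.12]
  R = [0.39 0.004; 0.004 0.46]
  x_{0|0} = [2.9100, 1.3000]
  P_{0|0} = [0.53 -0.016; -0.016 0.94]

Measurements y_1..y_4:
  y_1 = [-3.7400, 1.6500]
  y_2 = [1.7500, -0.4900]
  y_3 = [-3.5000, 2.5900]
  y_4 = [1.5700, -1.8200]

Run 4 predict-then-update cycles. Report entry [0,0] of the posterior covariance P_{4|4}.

step 1: x^-=[3.2555, 1.4096]  P^-=[0.7581 -0.0424; -0.0424 0.9684]  S=[1.2086 -0.4565; -0.4565 1.5116]  K=[0.6445 0.0262; 0.0470 0.6627]  nu=[-6.6995, 1.1519]  x^+=[-1.0322, 1.8582]  P^+=[0.2704 0.0903; 0.0903 0.3303]
step 2: x^-=[-1.3171, 1.7033]  P^-=[0.3947 0.0960; 0.0960 0.4294]  S=[0.7633 -0.0950; -0.0950 0.8666]  K=[0.4954 0.0376; 0.0664 0.4718]  nu=[3.4248, -2.5621]  x^+=[0.2831, 0.7220]  P^+=[0.2097 0.0780; 0.0780 0.2391]
step 3: x^-=[0.2751, 0.7029]  P^-=[0.3160 0.0845; 0.0845 0.3454]  S=[0.6857 -0.0676; -0.0676 0.7829]  K=[0.4381 0.0327; 0.0584 0.4161]  nu=[-3.6275, 1.9641]  x^+=[-1.2501, 1.3083]  P^+=[0.1854 0.0687; 0.0687 0.2109]
step 4: x^-=[-1.5291, 1.1679]  P^-=[0.2852 0.0746; 0.0746 0.3188]  S=[0.6580 -0.0639; -0.0639 0.7594]  K=[0.4124 0.0277; 0.0500 0.3965]  nu=[3.3444, -3.4161]  x^+=[-0.2446, -0.0193]  P^+=[0.1742 0.0632; 0.0632 0.2003]

P_post[0,0] = 0.1742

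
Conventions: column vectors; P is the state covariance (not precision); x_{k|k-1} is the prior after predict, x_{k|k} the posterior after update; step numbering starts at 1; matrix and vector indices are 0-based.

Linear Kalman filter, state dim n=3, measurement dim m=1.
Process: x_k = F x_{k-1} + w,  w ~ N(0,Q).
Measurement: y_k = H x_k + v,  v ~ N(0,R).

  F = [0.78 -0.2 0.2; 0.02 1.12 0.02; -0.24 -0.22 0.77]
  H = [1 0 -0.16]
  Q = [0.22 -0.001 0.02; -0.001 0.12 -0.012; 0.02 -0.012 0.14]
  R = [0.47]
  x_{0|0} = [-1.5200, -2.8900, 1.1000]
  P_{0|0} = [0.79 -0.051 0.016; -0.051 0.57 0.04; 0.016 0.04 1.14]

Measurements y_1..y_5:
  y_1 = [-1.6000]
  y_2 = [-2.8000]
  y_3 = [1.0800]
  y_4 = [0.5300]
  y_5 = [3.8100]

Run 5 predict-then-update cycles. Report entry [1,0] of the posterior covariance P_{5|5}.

step 1: x^-=[-0.3876, -3.2452, 1.8476]  P^-=[0.7867 -0.1470 0.0800; -0.1470 0.8353 -0.0903; 0.0800 -0.0903 0.8641]  S=[1.2533]  K=[0.6175; -0.1058; -0.0465]  nu=[-0.9168]  x^+=[-0.9538, -3.1482, 1.8902]  P^+=[0.3088 -0.0652 0.1160; -0.0652 0.8213 -0.0964; 0.1160 -0.0964 0.8614]
step 2: x^-=[0.2638, -3.5073, 2.3770]  P^-=[0.5394 -0.2523 0.2222; -0.2523 1.1435 -0.2663; 0.2222 -0.2663 0.6912]  S=[0.9560]  K=[0.5270; -0.2193; 0.1168]  nu=[-2.6834]  x^+=[-1.1505, -2.9187, 2.0637]  P^+=[0.2739 -0.1418 0.1634; -0.1418 1.0975 -0.2418; 0.1634 -0.2418 0.6782]
step 3: x^-=[0.0990, -3.2506, 2.5072]  P^-=[0.5722 -0.4131 0.2772; -0.4131 1.4801 -0.4403; 0.2772 -0.4403 0.6175]  S=[0.9693]  K=[0.5446; -0.3535; 0.1840]  nu=[1.3821]  x^+=[0.8517, -3.7393, 2.7615]  P^+=[0.2847 -0.2265 0.1800; -0.2265 1.3589 -0.3772; 0.1800 -0.3772 0.5847]
step 4: x^-=[1.9645, -4.1157, 2.7446]  P^-=[0.6280 -0.5751 0.3187; -0.5751 1.7981 -0.5991; 0.3187 -0.5991 0.6062]  S=[1.0115]  K=[0.5704; -0.4737; 0.2192]  nu=[-0.9953]  x^+=[1.3967, -3.6442, 2.5265]  P^+=[0.2989 -0.3017 0.1922; -0.3017 1.5710 -0.4940; 0.1922 -0.4940 0.5576]
step 5: x^-=[2.3236, -4.0030, 2.4119]  P^-=[0.6806 -0.7133 0.3604; -0.7133 2.0555 -0.7314; 0.3604 -0.7314 0.6283]  S=[1.0514]  K=[0.5925; -0.5672; 0.2472]  nu=[1.8723]  x^+=[3.4329, -5.0649, 2.8747]  P^+=[0.3115 -0.3600 0.2064; -0.3600 1.7174 -0.5840; 0.2064 -0.5840 0.5641]

P_post[1,0] = -0.3600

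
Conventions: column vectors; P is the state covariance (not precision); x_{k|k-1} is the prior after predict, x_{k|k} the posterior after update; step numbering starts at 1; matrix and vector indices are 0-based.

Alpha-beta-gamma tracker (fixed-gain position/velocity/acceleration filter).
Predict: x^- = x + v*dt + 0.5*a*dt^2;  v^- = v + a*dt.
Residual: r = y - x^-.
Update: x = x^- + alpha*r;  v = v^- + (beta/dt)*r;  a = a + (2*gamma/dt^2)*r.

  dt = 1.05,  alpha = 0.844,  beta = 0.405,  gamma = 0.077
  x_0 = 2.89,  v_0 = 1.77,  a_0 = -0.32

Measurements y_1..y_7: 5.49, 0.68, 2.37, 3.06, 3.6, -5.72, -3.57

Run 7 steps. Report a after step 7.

step 1: x_pred=4.5721  r=0.9179  x^+=5.3468  v^+=1.7880  a^+=-0.1918
step 2: x_pred=7.1185  r=-6.4385  x^+=1.6844  v^+=-0.8968  a^+=-1.0911
step 3: x_pred=0.1413  r=2.2287  x^+=2.0223  v^+=-1.1828  a^+=-0.7798
step 4: x_pred=0.3505  r=2.7095  x^+=2.6373  v^+=-0.9565  a^+=-0.4014
step 5: x_pred=1.4117  r=2.1883  x^+=3.2586  v^+=-0.5339  a^+=-0.0957
step 6: x_pred=2.6453  r=-8.3653  x^+=-4.4150  v^+=-3.8610  a^+=-1.2642
step 7: x_pred=-9.1659  r=5.5959  x^+=-4.4430  v^+=-3.0299  a^+=-0.4825

a_post = -0.4825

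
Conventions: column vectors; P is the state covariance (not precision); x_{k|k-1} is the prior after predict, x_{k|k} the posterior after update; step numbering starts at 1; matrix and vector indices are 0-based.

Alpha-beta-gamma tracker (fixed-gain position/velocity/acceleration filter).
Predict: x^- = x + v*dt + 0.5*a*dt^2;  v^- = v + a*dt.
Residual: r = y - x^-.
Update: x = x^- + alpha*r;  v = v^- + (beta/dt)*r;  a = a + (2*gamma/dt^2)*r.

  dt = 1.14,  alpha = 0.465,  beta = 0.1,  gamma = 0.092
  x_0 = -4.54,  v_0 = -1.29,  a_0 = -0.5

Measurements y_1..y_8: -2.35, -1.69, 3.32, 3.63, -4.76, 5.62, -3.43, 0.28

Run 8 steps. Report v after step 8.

step 1: x_pred=-6.3355  r=3.9855  x^+=-4.4822  v^+=-1.5104  a^+=0.0643
step 2: x_pred=-6.1623  r=4.4723  x^+=-4.0827  v^+=-1.0448  a^+=0.6975
step 3: x_pred=-4.8206  r=8.1406  x^+=-1.0352  v^+=0.4644  a^+=1.8500
step 4: x_pred=0.6964  r=2.9336  x^+=2.0605  v^+=2.8308  a^+=2.2654
step 5: x_pred=6.7596  r=-11.5196  x^+=1.4030  v^+=4.4028  a^+=0.6344
step 6: x_pred=6.8344  r=-1.2144  x^+=6.2697  v^+=5.0195  a^+=0.4625
step 7: x_pred=12.2925  r=-15.7225  x^+=4.9815  v^+=4.1676  a^+=-1.7636
step 8: x_pred=8.5866  r=-8.3066  x^+=4.7240  v^+=1.4285  a^+=-2.9396

v_post = 1.4285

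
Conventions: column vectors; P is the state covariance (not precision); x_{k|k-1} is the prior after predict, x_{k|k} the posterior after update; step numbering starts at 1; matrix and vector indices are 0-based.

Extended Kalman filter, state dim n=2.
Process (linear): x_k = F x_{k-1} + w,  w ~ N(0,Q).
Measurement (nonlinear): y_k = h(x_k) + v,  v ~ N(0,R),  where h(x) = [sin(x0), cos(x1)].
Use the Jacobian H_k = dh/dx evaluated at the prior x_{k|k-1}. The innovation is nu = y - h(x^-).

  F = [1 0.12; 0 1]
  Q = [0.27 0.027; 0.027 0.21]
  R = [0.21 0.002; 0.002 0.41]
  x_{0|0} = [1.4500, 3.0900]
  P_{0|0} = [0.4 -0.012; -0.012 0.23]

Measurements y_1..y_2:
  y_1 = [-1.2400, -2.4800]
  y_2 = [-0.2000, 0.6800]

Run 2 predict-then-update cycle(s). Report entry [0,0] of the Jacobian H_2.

step 1: x^-=[1.8208, 3.0900]  P^-=[0.6704 0.0426; 0.0426 0.4400]  H_jac=[-0.2474 0.0000; 0.0000 -0.0516]  S=[0.2510 0.0025; 0.0025 0.4112]  K=[-0.6607 -0.0013; -0.0414 -0.0549]  nu=[-2.2089, -1.4813]  x^+=[3.2821, 3.2629]  P^+=[0.5608 0.0356; 0.0356 0.4383]
step 2: x^-=[3.6737, 3.2629]  P^-=[0.8457 0.1152; 0.1152 0.6483]  H_jac=[-0.8617 0.0000; 0.0000 0.1210]  S=[0.8380 -0.0100; -0.0100 0.4195]  K=[-0.8695 0.0125; -0.1163 0.1842]  nu=[0.3073, 1.6727]  x^+=[3.4273, 3.5353]  P^+=[0.2119 0.0279; 0.0279 0.6223]

H_jac[0,0] = -0.8617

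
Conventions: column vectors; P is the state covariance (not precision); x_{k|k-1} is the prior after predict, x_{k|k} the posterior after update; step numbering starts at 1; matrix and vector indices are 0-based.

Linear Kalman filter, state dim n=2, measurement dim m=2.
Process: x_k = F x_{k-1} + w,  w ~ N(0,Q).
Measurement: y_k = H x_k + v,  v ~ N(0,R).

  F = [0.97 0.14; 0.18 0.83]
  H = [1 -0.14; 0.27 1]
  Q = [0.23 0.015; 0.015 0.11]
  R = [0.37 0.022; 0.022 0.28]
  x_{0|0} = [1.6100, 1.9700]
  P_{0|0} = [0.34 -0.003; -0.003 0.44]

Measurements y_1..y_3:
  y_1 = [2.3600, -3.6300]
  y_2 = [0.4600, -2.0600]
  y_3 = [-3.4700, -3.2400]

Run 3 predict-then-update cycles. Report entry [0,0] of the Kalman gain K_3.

step 1: x^-=[1.8375, 1.9249]  P^-=[0.5577 0.1230; 0.1230 0.4232]  S=[0.9016 0.2317; 0.2317 0.8103]  K=[0.5534 0.1794; -0.0799 0.5861]  nu=[0.7920, -6.0510]  x^+=[1.1902, -1.6852]  P^+=[0.2095 0.0058; 0.0058 0.1608]
step 2: x^-=[0.9186, -1.1845]  P^-=[0.4319 0.0751; 0.0751 0.2293]  S=[0.7853 0.1788; 0.1788 0.5813]  K=[0.4962 0.1772; -0.0462 0.4435]  nu=[-0.6244, -1.1236]  x^+=[0.4097, -1.6539]  P^+=[0.1888 0.0095; 0.0095 0.1206]
step 3: x^-=[0.1658, -1.2990]  P^-=[0.4126 0.0699; 0.0699 0.2020]  S=[0.7670 0.1724; 0.1724 0.5499]  K=[0.4853 0.1776; -0.0388 0.4139]  nu=[-3.8177, -1.9858]  x^+=[-2.0395, -1.9730]  P^+=[0.1849 0.0105; 0.0105 0.1122]

K[0,0] = 0.4853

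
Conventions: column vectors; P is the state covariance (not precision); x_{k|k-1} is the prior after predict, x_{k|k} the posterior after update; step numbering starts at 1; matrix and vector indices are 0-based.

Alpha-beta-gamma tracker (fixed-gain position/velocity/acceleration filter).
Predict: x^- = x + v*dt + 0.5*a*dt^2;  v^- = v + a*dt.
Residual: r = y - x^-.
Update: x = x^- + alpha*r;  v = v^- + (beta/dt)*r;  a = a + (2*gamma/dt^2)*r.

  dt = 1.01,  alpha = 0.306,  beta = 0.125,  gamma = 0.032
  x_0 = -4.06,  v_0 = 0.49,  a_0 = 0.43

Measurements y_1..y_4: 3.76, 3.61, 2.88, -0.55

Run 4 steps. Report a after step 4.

a_post = 0.2838

step 1: x_pred=-3.3458  r=7.1058  x^+=-1.1714  v^+=1.8037  a^+=0.8758
step 2: x_pred=1.0971  r=2.5129  x^+=1.8660  v^+=2.9993  a^+=1.0335
step 3: x_pred=5.4224  r=-2.5424  x^+=4.6445  v^+=3.7284  a^+=0.8740
step 4: x_pred=8.8559  r=-9.4059  x^+=5.9777  v^+=3.4470  a^+=0.2838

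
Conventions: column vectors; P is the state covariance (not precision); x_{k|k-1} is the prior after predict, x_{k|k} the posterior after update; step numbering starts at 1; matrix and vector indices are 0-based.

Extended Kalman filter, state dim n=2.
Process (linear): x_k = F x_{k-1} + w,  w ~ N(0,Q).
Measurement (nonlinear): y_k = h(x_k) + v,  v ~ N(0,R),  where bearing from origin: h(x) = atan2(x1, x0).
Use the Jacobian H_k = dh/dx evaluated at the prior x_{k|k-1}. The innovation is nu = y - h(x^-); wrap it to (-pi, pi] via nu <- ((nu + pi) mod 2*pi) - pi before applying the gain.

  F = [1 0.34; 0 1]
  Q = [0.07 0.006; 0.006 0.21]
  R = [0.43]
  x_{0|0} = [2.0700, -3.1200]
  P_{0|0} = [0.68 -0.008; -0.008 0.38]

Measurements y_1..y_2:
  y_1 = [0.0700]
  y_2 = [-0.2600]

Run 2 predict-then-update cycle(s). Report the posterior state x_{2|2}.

x_post = [1.2743, -2.5731]

step 1: x^-=[1.0092, -3.1200]  P^-=[0.7885 0.1272; 0.1272 0.5900]  H_jac=[0.2902 0.0939]  S=[0.5085]  K=[0.4734; 0.1815]  nu=[1.3280]  x^+=[1.6378, -2.8790]  P^+=[0.6745 0.0835; 0.0835 0.5733]
step 2: x^-=[0.6590, -2.8790]  P^-=[0.8676 0.2844; 0.2844 0.7833]  H_jac=[0.3301 0.0755]  S=[0.5432]  K=[0.5667; 0.2818]  nu=[1.0858]  x^+=[1.2743, -2.5731]  P^+=[0.6931 0.1977; 0.1977 0.7401]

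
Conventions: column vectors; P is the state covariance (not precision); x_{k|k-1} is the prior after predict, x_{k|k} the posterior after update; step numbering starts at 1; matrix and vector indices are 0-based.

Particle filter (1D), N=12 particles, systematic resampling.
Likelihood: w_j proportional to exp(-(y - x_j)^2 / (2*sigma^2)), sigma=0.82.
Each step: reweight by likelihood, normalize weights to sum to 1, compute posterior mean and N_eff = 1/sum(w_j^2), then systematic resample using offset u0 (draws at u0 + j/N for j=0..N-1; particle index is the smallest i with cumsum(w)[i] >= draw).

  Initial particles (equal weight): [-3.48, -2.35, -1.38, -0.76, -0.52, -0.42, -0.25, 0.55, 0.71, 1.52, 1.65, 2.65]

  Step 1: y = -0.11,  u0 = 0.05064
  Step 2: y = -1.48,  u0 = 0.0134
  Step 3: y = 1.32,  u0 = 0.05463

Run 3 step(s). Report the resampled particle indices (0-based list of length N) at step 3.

step 1: w=[0.0000, 0.0044, 0.0555, 0.1346, 0.1626, 0.1716, 0.1816, 0.1333, 0.1118, 0.0256, 0.0184, 0.0006]  mean=-0.1679  Neff=7.0762  idx=[2, 3, 4, 4, 5, 5, 6, 6, 7, 7, 8, 9]
step 2: w=[0.2298, 0.1574, 0.1167, 0.1167, 0.1004, 0.1004, 0.0751, 0.0751, 0.0108, 0.0108, 0.0065, 0.0003]  mean=-0.6630  Neff=7.3252  idx=[0, 0, 0, 1, 1, 2, 3, 3, 4, 5, 6, 7]
step 3: w=[0.0051, 0.0051, 0.0051, 0.0463, 0.0463, 0.0932, 0.0932, 0.0932, 0.1216, 0.1216, 0.1847, 0.1847]  mean=-0.4313  Neff=7.7992  idx=[3, 5, 6, 7, 8, 8, 9, 10, 10, 10, 11, 11]

resampled_idx = [3, 5, 6, 7, 8, 8, 9, 10, 10, 10, 11, 11]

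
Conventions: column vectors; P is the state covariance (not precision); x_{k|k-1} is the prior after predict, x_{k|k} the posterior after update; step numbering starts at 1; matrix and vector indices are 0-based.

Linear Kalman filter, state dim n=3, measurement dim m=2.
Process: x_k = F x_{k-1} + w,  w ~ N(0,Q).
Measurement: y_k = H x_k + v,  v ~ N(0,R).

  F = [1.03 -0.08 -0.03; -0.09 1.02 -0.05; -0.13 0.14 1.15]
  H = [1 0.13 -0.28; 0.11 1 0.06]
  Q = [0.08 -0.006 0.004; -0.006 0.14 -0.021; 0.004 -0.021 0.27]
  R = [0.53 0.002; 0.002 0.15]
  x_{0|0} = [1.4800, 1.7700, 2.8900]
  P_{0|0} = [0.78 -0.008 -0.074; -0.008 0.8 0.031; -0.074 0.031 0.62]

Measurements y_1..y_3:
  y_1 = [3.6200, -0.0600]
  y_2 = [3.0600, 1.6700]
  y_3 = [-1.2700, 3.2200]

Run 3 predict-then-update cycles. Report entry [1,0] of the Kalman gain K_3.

K[1,0] = -0.0107

step 1: x^-=[1.2961, 1.5277, 3.3789]  P^-=[0.9192 -0.1483 -0.2230; -0.1483 0.9778 0.1112; -0.2230 0.1112 1.1512]  S=[1.6342 0.0237; 0.0237 1.1209]  K=[0.5899 -0.0665; -0.0446 0.8647; -0.3269 0.1459]  nu=[3.0714, -1.9330]  x^+=[3.2363, -0.2807, 2.0928]  P^+=[0.3475 -0.0531 0.1005; -0.0531 0.1383 -0.0471; 0.1005 -0.0471 0.9549]
step 2: x^-=[3.2931, -0.6822, 1.9467]  P^-=[0.4527 -0.1078 0.0388; -0.1078 0.3045 -0.1091; 0.0388 -0.1091 1.4982]  S=[1.0635 -0.0123; -0.0123 0.4291]  K=[0.4009 -0.1183; -0.0277 0.6660; -0.3718 -0.0455]  nu=[0.4007, 1.8731]  x^+=[3.2321, 0.5542, 1.7125]  P^+=[0.2746 -0.0589 0.1953; -0.0589 0.1129 -0.1101; 0.1953 -0.1101 1.3507]
step 3: x^-=[3.2334, 0.1888, 1.6268]  P^-=[0.3704 -0.1075 0.1530; -0.1075 0.2869 -0.2181; 0.1530 -0.2181 1.9714]  S=[0.9620 0.0017; 0.0017 0.4007]  K=[0.3262 -0.1451; -0.0107 0.6539; -0.4439 -0.2052]  nu=[-4.0724, 2.5779]  x^+=[1.5308, 1.9180, 2.9052]  P^+=[0.2597 -0.0665 0.2803; -0.0665 0.1155 -0.1684; 0.2803 -0.1684 1.7647]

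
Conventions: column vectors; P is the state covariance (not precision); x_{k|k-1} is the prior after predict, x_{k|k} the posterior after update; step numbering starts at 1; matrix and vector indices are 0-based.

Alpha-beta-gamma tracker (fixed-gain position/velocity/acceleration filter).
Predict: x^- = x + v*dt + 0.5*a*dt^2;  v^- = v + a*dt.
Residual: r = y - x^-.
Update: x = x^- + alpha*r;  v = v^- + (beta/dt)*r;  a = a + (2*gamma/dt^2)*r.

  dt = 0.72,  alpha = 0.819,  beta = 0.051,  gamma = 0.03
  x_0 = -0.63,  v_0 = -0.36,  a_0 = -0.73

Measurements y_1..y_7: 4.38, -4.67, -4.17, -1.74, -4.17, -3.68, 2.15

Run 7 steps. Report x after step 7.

step 1: x_pred=-1.0784  r=5.4584  x^+=3.3920  v^+=-0.4990  a^+=-0.0982
step 2: x_pred=3.0073  r=-7.6773  x^+=-3.2804  v^+=-1.1135  a^+=-0.9868
step 3: x_pred=-4.3379  r=0.1679  x^+=-4.2004  v^+=-1.8121  a^+=-0.9674
step 4: x_pred=-5.7559  r=4.0159  x^+=-2.4669  v^+=-2.2242  a^+=-0.5026
step 5: x_pred=-4.1985  r=0.0285  x^+=-4.1752  v^+=-2.5840  a^+=-0.4993
step 6: x_pred=-6.1651  r=2.4851  x^+=-4.1298  v^+=-2.7675  a^+=-0.2117
step 7: x_pred=-6.1772  r=8.3272  x^+=0.6428  v^+=-2.3300  a^+=0.7521

x_post = 0.6428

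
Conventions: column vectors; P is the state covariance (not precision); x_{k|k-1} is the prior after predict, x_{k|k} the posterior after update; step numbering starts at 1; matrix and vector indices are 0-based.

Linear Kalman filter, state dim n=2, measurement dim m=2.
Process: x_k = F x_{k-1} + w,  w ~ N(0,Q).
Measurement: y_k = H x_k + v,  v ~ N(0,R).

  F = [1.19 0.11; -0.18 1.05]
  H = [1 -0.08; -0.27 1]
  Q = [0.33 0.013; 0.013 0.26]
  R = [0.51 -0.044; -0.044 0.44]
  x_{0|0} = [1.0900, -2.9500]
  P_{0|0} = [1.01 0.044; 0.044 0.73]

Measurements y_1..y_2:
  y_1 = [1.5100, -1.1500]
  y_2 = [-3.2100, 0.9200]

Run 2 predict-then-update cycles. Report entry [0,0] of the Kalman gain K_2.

K[0,0] = 0.6388

step 1: x^-=[0.9726, -3.2937]  P^-=[1.7806 -0.0649; -0.0649 1.0809]  S=[2.3079 -0.6776; -0.6776 1.6858]  K=[0.7695 -0.0144; 0.1425 0.7089]  nu=[0.2739, 2.4063]  x^+=[1.1487, -1.5489]  P^+=[0.3985 0.0674; 0.0674 0.3238]
step 2: x^-=[1.1966, -1.8331]  P^-=[0.9159 0.0479; 0.0479 0.6045]  S=[1.4221 -0.2907; -0.2907 1.0853]  K=[0.6388 -0.0126; 0.1175 0.5765]  nu=[-4.5533, 3.0762]  x^+=[-1.7506, -0.5949]  P^+=[0.3308 0.0557; 0.0557 0.2635]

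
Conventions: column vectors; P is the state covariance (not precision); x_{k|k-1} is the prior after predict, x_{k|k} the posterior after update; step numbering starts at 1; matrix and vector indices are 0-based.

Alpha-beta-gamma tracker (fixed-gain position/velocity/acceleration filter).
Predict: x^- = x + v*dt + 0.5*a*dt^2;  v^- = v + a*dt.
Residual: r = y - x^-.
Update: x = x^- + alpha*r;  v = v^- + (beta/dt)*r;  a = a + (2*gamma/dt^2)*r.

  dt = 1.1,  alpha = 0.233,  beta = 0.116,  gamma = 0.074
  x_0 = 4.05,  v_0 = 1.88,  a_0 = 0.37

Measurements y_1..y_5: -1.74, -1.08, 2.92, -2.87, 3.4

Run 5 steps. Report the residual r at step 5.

resid = 8.7331

step 1: x_pred=6.3418  r=-8.0818  x^+=4.4588  v^+=1.4347  a^+=-0.6185
step 2: x_pred=5.6628  r=-6.7428  x^+=4.0917  v^+=0.0433  a^+=-1.4433
step 3: x_pred=3.2662  r=-0.3462  x^+=3.1855  v^+=-1.5808  a^+=-1.4856
step 4: x_pred=0.5479  r=-3.4179  x^+=-0.2485  v^+=-3.5754  a^+=-1.9037
step 5: x_pred=-5.3331  r=8.7331  x^+=-3.2983  v^+=-4.7484  a^+=-0.8355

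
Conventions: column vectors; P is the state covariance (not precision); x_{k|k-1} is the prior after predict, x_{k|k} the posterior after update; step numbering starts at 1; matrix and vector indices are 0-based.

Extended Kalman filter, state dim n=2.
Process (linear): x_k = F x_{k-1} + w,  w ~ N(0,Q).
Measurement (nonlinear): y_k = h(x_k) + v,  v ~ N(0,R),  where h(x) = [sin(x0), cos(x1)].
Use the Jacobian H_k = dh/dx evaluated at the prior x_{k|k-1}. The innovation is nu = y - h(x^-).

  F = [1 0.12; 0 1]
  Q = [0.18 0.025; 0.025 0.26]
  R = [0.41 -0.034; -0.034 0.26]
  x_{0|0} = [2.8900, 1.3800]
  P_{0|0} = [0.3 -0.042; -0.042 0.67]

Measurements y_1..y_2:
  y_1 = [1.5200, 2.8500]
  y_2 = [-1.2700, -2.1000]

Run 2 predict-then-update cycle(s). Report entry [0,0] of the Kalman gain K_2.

step 1: x^-=[3.0556, 1.3800]  P^-=[0.4796 0.0634; 0.0634 0.9300]  H_jac=[-0.9963 0.0000; 0.0000 -0.9819]  S=[0.8860 0.0280; 0.0280 1.1566]  K=[-0.5380 -0.0408; -0.0464 -0.7884]  nu=[1.4341, 2.6604]  x^+=[2.1756, -0.7839]  P^+=[0.2200 -0.0078; -0.0078 0.2072]
step 2: x^-=[2.0815, -0.7839]  P^-=[0.4011 0.0420; 0.0420 0.4672]  H_jac=[-0.4888 0.0000; 0.0000 0.7061]  S=[0.5058 -0.0485; -0.0485 0.4929]  K=[-0.3855 0.0223; 0.0238 0.6715]  nu=[-2.1424, -2.8082]  x^+=[2.8448, -2.7207]  P^+=[0.3249 0.0268; 0.0268 0.2461]

K[0,0] = -0.3855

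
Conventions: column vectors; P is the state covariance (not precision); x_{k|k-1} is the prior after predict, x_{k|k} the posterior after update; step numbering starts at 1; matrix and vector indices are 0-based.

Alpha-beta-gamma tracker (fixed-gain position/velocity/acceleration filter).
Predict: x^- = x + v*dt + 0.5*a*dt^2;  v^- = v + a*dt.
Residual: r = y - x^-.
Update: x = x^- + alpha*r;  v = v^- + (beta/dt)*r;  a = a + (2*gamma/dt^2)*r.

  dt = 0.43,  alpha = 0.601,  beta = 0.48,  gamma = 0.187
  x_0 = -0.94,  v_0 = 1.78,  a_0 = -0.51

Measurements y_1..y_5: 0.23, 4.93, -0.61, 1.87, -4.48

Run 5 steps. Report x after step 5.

x_post = -2.4837

step 1: x_pred=-0.2217  r=0.4517  x^+=0.0498  v^+=2.0650  a^+=0.4038
step 2: x_pred=0.9750  r=3.9550  x^+=3.3520  v^+=6.6535  a^+=8.4036
step 3: x_pred=6.9899  r=-7.5999  x^+=2.4223  v^+=1.7834  a^+=-6.9688
step 4: x_pred=2.5450  r=-0.6750  x^+=2.1393  v^+=-1.9666  a^+=-8.3340
step 5: x_pred=0.5232  r=-5.0032  x^+=-2.4837  v^+=-11.1352  a^+=-18.4541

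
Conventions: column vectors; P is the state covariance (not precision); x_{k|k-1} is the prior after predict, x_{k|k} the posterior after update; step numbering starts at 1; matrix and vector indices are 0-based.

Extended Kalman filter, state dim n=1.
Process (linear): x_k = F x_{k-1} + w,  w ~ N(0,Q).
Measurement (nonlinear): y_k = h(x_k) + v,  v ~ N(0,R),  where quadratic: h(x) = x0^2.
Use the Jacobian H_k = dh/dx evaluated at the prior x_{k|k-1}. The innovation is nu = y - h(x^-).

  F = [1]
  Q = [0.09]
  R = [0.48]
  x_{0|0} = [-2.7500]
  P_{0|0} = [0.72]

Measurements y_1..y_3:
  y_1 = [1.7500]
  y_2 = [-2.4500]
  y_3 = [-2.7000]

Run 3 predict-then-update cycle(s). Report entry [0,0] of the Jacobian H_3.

step 1: x^-=[-2.7500]  P^-=[0.8100]  H_jac=[-5.5000]  S=[24.9825]  K=[-0.1783]  nu=[-5.8125]  x^+=[-1.7135]  P^+=[0.0156]
step 2: x^-=[-1.7135]  P^-=[0.1056]  H_jac=[-3.4270]  S=[1.7197]  K=[-0.2104]  nu=[-5.3860]  x^+=[-0.5805]  P^+=[0.0295]
step 3: x^-=[-0.5805]  P^-=[0.1195]  H_jac=[-1.1610]  S=[0.6410]  K=[-0.2164]  nu=[-3.0370]  x^+=[0.0766]  P^+=[0.0895]

H_jac[0,0] = -1.1610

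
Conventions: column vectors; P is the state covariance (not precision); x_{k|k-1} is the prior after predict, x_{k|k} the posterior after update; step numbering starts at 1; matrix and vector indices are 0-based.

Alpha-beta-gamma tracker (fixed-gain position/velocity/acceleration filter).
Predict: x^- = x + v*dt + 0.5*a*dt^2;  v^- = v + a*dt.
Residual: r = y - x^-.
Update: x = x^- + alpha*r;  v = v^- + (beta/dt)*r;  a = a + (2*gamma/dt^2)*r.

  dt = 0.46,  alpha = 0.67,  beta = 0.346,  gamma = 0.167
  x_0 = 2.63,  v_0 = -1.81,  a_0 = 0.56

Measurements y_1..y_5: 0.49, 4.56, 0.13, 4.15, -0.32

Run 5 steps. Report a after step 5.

step 1: x_pred=1.8566  r=-1.3666  x^+=0.9410  v^+=-2.5804  a^+=-1.5972
step 2: x_pred=-0.4150  r=4.9750  x^+=2.9183  v^+=0.4270  a^+=6.2555
step 3: x_pred=3.7765  r=-3.6465  x^+=1.3333  v^+=0.5617  a^+=0.4997
step 4: x_pred=1.6446  r=2.5054  x^+=3.3232  v^+=2.6761  a^+=4.4544
step 5: x_pred=5.0255  r=-5.3455  x^+=1.4440  v^+=0.7043  a^+=-3.9832

a_post = -3.9832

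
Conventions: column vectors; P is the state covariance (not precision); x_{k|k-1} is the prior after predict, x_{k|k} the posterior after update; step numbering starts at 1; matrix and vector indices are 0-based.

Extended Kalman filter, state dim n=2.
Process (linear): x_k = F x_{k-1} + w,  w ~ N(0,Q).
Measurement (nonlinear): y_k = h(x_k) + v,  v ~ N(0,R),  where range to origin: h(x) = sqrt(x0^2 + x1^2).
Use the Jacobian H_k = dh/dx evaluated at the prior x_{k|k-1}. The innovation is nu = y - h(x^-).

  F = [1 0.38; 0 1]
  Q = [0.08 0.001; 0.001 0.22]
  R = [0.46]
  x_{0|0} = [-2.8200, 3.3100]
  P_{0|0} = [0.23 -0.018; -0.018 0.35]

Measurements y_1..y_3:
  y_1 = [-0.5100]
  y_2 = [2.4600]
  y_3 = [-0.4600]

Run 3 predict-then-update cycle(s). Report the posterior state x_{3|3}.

x_post = [-0.8825, 0.3692]

step 1: x^-=[-1.5622, 3.3100]  P^-=[0.3469 0.1160; 0.1160 0.5700]  H_jac=[-0.4268 0.9043]  S=[0.8998]  K=[-0.0479; 0.5179]  nu=[-4.1701]  x^+=[-1.3623, 1.1505]  P^+=[0.3448 0.1383; 0.1383 0.3287]
step 2: x^-=[-0.9251, 1.1505]  P^-=[0.5774 0.2642; 0.2642 0.5487]  H_jac=[-0.6266 0.7793]  S=[0.7619]  K=[-0.2046; 0.3439]  nu=[0.9837]  x^+=[-1.1263, 1.4888]  P^+=[0.5455 0.3179; 0.3179 0.4586]
step 3: x^-=[-0.5606, 1.4888]  P^-=[0.9333 0.4931; 0.4931 0.6786]  H_jac=[-0.3524 0.9359]  S=[0.8450]  K=[0.1570; 0.5459]  nu=[-2.0509]  x^+=[-0.8825, 0.3692]  P^+=[0.9125 0.4207; 0.4207 0.4267]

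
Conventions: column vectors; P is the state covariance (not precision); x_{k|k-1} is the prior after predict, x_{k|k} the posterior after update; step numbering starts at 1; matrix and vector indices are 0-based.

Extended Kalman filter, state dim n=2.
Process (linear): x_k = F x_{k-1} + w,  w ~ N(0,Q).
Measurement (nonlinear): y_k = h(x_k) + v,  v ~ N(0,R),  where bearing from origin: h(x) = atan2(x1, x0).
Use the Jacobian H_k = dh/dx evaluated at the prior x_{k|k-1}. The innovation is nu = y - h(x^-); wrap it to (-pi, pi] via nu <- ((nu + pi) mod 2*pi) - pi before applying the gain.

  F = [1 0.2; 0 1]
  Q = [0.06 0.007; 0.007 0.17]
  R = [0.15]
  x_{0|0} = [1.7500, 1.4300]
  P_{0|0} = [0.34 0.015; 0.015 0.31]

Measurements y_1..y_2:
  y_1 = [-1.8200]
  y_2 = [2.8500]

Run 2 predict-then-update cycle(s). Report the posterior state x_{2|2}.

x_post = [3.9261, 2.4776]

step 1: x^-=[2.0360, 1.4300]  P^-=[0.4184 0.0840; 0.0840 0.4800]  H_jac=[-0.2310 0.3289]  S=[0.2115]  K=[-0.3264; 0.6547]  nu=[-2.4323]  x^+=[2.8299, -0.1625]  P^+=[0.3959 0.1292; 0.1292 0.3893]
step 2: x^-=[2.7974, -0.1625]  P^-=[0.5231 0.2141; 0.2141 0.5593]  H_jac=[0.0207 0.3563]  S=[0.2244]  K=[0.3882; 0.9079]  nu=[2.9080]  x^+=[3.9261, 2.4776]  P^+=[0.4893 0.1350; 0.1350 0.3744]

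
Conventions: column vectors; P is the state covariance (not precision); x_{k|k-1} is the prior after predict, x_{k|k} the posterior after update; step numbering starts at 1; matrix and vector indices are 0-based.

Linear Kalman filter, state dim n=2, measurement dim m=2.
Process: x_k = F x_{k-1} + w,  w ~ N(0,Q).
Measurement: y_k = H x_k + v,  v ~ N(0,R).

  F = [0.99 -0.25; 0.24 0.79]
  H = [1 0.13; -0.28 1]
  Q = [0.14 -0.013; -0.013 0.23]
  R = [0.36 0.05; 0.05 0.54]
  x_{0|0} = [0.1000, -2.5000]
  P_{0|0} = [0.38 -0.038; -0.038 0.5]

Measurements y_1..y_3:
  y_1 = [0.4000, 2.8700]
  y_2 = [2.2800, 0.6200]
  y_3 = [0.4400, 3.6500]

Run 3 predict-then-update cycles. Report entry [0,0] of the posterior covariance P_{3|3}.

P_post[0,0] = 0.1593

step 1: x^-=[0.7240, -1.9510]  P^-=[0.5625 -0.0489; -0.0489 0.5495]  S=[0.9191 -0.0832; -0.0832 1.1610]  K=[0.5929 -0.1353; 0.0689 0.4900]  nu=[-0.0704, 5.0237]  x^+=[0.0026, 0.5060]  P^+=[0.2049 0.0139; 0.0139 0.2720]
step 2: x^-=[-0.1240, 0.4004]  P^-=[0.3509 -0.0080; -0.0080 0.4168]  S=[0.7158 -0.0017; -0.0017 0.9888]  K=[0.4884 -0.1066; 0.0656 0.4239]  nu=[2.3519, 0.1849]  x^+=[1.0051, 0.6330]  P^+=[0.1687 0.0141; 0.0141 0.2361]
step 3: x^-=[0.8368, 0.7413]  P^-=[0.3131 -0.0094; -0.0094 0.3924]  S=[0.6773 0.0043; 0.0043 0.9622]  K=[0.4611 -0.1029; 0.0589 0.4103]  nu=[-0.4932, 3.1430]  x^+=[0.2859, 2.0019]  P^+=[0.1593 0.0121; 0.0121 0.2279]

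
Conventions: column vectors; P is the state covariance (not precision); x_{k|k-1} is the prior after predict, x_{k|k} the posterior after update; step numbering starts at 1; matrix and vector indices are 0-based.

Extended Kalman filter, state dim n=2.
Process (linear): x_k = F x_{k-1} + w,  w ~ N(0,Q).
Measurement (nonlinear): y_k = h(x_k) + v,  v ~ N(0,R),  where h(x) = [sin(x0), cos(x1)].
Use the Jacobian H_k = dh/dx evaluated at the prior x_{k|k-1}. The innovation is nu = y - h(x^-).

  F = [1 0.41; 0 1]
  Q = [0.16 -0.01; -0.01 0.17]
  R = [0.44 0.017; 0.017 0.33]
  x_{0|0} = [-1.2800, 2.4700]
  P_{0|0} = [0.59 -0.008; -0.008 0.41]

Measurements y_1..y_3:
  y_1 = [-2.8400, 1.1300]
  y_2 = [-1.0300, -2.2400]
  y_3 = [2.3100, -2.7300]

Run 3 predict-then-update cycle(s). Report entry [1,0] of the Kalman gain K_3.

K[1,0] = 0.1180

step 1: x^-=[-0.2673, 2.4700]  P^-=[0.8124 0.1501; 0.1501 0.5800]  H_jac=[0.9645 0.0000; 0.0000 -0.6222]  S=[1.1957 -0.0731; -0.0731 0.5546]  K=[0.6502 -0.0827; 0.0820 -0.6400]  nu=[-2.5759, 1.9128]  x^+=[-2.1004, 1.0347]  P^+=[0.2952 0.0261; 0.0261 0.3372]
step 2: x^-=[-1.6762, 1.0347]  P^-=[0.5333 0.1544; 0.1544 0.5072]  H_jac=[-0.1052 0.0000; 0.0000 -0.8597]  S=[0.4459 0.0310; 0.0310 0.7049]  K=[-0.1131 -0.1833; 0.0066 -0.6189]  nu=[-0.0356, -2.7508]  x^+=[-1.1680, 2.7369]  P^+=[0.5026 0.0726; 0.0726 0.2374]
step 3: x^-=[-0.0459, 2.7369]  P^-=[0.7620 0.1599; 0.1599 0.4074]  H_jac=[0.9989 0.0000; 0.0000 -0.3937]  S=[1.2004 -0.0459; -0.0459 0.3932]  K=[0.6308 -0.0865; 0.1180 -0.3942]  nu=[2.3558, -1.8108]  x^+=[1.5969, 3.7288]  P^+=[0.2764 0.0453; 0.0453 0.3253]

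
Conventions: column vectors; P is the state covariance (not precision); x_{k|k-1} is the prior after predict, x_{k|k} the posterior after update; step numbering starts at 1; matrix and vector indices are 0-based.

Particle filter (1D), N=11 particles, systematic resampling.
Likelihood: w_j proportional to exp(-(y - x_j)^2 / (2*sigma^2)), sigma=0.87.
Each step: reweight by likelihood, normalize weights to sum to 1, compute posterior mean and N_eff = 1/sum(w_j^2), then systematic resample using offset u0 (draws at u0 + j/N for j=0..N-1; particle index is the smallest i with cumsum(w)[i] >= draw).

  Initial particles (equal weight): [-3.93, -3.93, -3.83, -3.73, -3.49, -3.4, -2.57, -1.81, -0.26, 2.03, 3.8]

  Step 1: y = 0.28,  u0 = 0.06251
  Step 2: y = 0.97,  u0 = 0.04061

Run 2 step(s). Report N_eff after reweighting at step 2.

step 1: w=[0.0000, 0.0000, 0.0000, 0.0000, 0.0001, 0.0001, 0.0046, 0.0548, 0.8101, 0.1299, 0.0003]  mean=-0.0579  Neff=1.4788  idx=[8, 8, 8, 8, 8, 8, 8, 8, 8, 9, 9]
step 2: w=[0.0863, 0.0863, 0.0863, 0.0863, 0.0863, 0.0863, 0.0863, 0.0863, 0.0863, 0.1116, 0.1116]  mean=0.2512  Neff=10.8746  idx=[0, 1, 2, 3, 4, 5, 6, 7, 8, 9, 10]

N_eff = 10.8746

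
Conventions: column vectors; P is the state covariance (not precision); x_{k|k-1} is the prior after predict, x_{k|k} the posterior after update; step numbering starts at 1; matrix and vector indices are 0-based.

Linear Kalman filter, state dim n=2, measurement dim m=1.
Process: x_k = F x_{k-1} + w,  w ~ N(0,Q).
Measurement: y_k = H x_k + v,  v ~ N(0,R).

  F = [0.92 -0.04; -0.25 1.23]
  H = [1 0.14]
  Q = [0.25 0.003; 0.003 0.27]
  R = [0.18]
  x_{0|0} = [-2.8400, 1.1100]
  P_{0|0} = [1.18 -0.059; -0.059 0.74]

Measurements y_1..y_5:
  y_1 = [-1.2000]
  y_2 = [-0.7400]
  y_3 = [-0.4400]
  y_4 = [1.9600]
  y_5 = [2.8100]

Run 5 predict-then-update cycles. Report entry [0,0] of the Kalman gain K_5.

step 1: x^-=[-2.6572, 2.0753]  P^-=[1.2543 -0.3722; -0.3722 1.4996]  S=[1.3595]  K=[0.8843; -0.1193]  nu=[1.1667]  x^+=[-1.6255, 1.9361]  P^+=[0.1912 -0.2287; -0.2287 1.4802]
step 2: x^-=[-1.5729, 2.7878]  P^-=[0.4310 -0.3749; -0.3749 2.6620]  S=[0.5582]  K=[0.6781; -0.0040]  nu=[0.4426]  x^+=[-1.2728, 2.7860]  P^+=[0.1743 -0.3734; -0.3734 2.6620]
step 3: x^-=[-1.2824, 3.7450]  P^-=[0.4293 -0.5943; -0.5943 4.5379]  S=[0.5318]  K=[0.6508; 0.0770]  nu=[0.3181]  x^+=[-1.0754, 3.7695]  P^+=[0.2041 -0.6210; -0.6210 4.5348]
step 4: x^-=[-1.1401, 4.9053]  P^-=[0.4757 -0.9760; -0.9760 7.5253]  S=[0.5299]  K=[0.6398; 0.1464]  nu=[2.4134]  x^+=[0.4040, 5.2586]  P^+=[0.2588 -1.0256; -1.0256 7.5140]
step 5: x^-=[0.1614, 6.3670]  P^-=[0.5565 -1.5970; -1.5970 12.2848]  S=[0.5301]  K=[0.6280; 0.2317]  nu=[1.7573]  x^+=[1.2650, 6.7742]  P^+=[0.3474 -1.6742; -1.6742 12.2563]

K[0,0] = 0.6280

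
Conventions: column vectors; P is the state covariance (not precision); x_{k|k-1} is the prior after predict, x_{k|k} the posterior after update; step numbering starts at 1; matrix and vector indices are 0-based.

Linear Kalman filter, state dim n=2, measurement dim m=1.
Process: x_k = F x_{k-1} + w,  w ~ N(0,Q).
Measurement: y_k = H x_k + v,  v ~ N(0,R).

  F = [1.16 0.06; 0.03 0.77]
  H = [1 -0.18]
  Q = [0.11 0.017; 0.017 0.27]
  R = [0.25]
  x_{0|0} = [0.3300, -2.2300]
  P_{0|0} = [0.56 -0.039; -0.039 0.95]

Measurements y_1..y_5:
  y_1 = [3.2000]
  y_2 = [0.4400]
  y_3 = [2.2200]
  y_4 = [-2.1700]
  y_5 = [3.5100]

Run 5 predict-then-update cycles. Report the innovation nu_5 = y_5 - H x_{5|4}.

innov = [4.0800]

step 1: x^-=[0.2490, -1.7072]  P^-=[0.8615 0.0455; 0.0455 0.8320]  S=[1.1221]  K=[0.7605; -0.0929]  nu=[2.6437]  x^+=[2.2595, -1.9529]  P^+=[0.2126 0.1248; 0.1248 0.8223]
step 2: x^-=[2.5038, -1.4359]  P^-=[0.4164 0.1741; 0.1741 0.7635]  S=[0.6285]  K=[0.6127; 0.0583]  nu=[-2.3223]  x^+=[1.0810, -1.5713]  P^+=[0.1805 0.1516; 0.1516 0.7613]
step 3: x^-=[1.1597, -1.1775]  P^-=[0.3767 0.1941; 0.1941 0.7286]  S=[0.5804]  K=[0.5888; 0.1086]  nu=[0.8484]  x^+=[1.6592, -1.0854]  P^+=[0.1755 0.1571; 0.1571 0.7217]
step 4: x^-=[1.8595, -0.7860]  P^-=[0.3706 0.1970; 0.1970 0.7053]  S=[0.5725]  K=[0.5853; 0.1224]  nu=[-4.1710]  x^+=[-0.5819, -1.2963]  P^+=[0.1744 0.1560; 0.1560 0.6968]
step 5: x^-=[-0.7528, -1.0156]  P^-=[0.3689 0.1949; 0.1949 0.6905]  S=[0.5711]  K=[0.5845; 0.1236]  nu=[4.0800]  x^+=[1.6320, -0.5113]  P^+=[0.1738 0.1536; 0.1536 0.6817]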